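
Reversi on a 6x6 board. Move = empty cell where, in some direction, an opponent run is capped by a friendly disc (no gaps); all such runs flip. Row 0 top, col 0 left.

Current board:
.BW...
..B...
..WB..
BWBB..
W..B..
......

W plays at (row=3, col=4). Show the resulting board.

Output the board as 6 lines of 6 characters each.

Place W at (3,4); scan 8 dirs for brackets.
Dir NW: opp run (2,3) (1,2) (0,1), next=edge -> no flip
Dir N: first cell '.' (not opp) -> no flip
Dir NE: first cell '.' (not opp) -> no flip
Dir W: opp run (3,3) (3,2) capped by W -> flip
Dir E: first cell '.' (not opp) -> no flip
Dir SW: opp run (4,3), next='.' -> no flip
Dir S: first cell '.' (not opp) -> no flip
Dir SE: first cell '.' (not opp) -> no flip
All flips: (3,2) (3,3)

Answer: .BW...
..B...
..WB..
BWWWW.
W..B..
......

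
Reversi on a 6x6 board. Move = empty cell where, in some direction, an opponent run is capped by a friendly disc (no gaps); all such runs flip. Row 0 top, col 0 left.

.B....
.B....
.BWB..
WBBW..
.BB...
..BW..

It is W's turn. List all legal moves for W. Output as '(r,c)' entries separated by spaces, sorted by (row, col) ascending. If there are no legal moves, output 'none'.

(0,0): flips 1 -> legal
(0,2): no bracket -> illegal
(1,0): no bracket -> illegal
(1,2): flips 1 -> legal
(1,3): flips 1 -> legal
(1,4): no bracket -> illegal
(2,0): flips 3 -> legal
(2,4): flips 1 -> legal
(3,4): no bracket -> illegal
(4,0): flips 1 -> legal
(4,3): no bracket -> illegal
(5,0): no bracket -> illegal
(5,1): flips 2 -> legal

Answer: (0,0) (1,2) (1,3) (2,0) (2,4) (4,0) (5,1)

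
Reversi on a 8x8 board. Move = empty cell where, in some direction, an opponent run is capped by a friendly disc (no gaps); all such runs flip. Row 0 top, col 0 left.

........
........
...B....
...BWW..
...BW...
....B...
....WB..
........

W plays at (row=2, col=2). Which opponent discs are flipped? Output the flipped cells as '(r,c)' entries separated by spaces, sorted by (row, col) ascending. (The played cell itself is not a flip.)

Answer: (3,3)

Derivation:
Dir NW: first cell '.' (not opp) -> no flip
Dir N: first cell '.' (not opp) -> no flip
Dir NE: first cell '.' (not opp) -> no flip
Dir W: first cell '.' (not opp) -> no flip
Dir E: opp run (2,3), next='.' -> no flip
Dir SW: first cell '.' (not opp) -> no flip
Dir S: first cell '.' (not opp) -> no flip
Dir SE: opp run (3,3) capped by W -> flip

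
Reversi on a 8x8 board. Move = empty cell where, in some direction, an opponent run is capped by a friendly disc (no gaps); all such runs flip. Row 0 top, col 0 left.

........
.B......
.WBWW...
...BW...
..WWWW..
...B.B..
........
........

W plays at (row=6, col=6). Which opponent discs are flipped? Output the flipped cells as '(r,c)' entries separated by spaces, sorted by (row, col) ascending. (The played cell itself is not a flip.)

Answer: (5,5)

Derivation:
Dir NW: opp run (5,5) capped by W -> flip
Dir N: first cell '.' (not opp) -> no flip
Dir NE: first cell '.' (not opp) -> no flip
Dir W: first cell '.' (not opp) -> no flip
Dir E: first cell '.' (not opp) -> no flip
Dir SW: first cell '.' (not opp) -> no flip
Dir S: first cell '.' (not opp) -> no flip
Dir SE: first cell '.' (not opp) -> no flip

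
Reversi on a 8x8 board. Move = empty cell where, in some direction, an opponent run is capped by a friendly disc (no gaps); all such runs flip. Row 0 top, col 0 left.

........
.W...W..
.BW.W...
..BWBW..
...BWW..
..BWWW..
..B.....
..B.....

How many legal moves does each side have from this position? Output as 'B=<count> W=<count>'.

-- B to move --
(0,0): no bracket -> illegal
(0,1): flips 1 -> legal
(0,2): no bracket -> illegal
(0,4): no bracket -> illegal
(0,5): no bracket -> illegal
(0,6): no bracket -> illegal
(1,0): no bracket -> illegal
(1,2): flips 1 -> legal
(1,3): no bracket -> illegal
(1,4): flips 1 -> legal
(1,6): no bracket -> illegal
(2,0): no bracket -> illegal
(2,3): flips 2 -> legal
(2,5): no bracket -> illegal
(2,6): flips 3 -> legal
(3,1): no bracket -> illegal
(3,6): flips 1 -> legal
(4,2): no bracket -> illegal
(4,6): flips 2 -> legal
(5,6): flips 4 -> legal
(6,3): flips 1 -> legal
(6,4): flips 2 -> legal
(6,5): flips 1 -> legal
(6,6): no bracket -> illegal
B mobility = 11
-- W to move --
(1,0): flips 3 -> legal
(1,2): no bracket -> illegal
(2,0): flips 1 -> legal
(2,3): flips 1 -> legal
(2,5): no bracket -> illegal
(3,0): no bracket -> illegal
(3,1): flips 2 -> legal
(4,1): no bracket -> illegal
(4,2): flips 2 -> legal
(5,1): flips 1 -> legal
(6,1): no bracket -> illegal
(6,3): no bracket -> illegal
(7,1): flips 1 -> legal
(7,3): no bracket -> illegal
W mobility = 7

Answer: B=11 W=7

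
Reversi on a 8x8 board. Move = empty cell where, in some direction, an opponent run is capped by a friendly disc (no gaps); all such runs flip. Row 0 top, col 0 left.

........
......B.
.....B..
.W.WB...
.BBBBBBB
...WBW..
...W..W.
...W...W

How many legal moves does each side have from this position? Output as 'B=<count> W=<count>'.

Answer: B=12 W=4

Derivation:
-- B to move --
(2,0): flips 1 -> legal
(2,1): flips 1 -> legal
(2,2): flips 1 -> legal
(2,3): flips 1 -> legal
(2,4): flips 1 -> legal
(3,0): no bracket -> illegal
(3,2): flips 1 -> legal
(4,0): no bracket -> illegal
(5,2): flips 1 -> legal
(5,6): flips 1 -> legal
(5,7): no bracket -> illegal
(6,2): flips 1 -> legal
(6,4): flips 2 -> legal
(6,5): flips 1 -> legal
(6,7): no bracket -> illegal
(7,2): flips 1 -> legal
(7,4): no bracket -> illegal
(7,5): no bracket -> illegal
(7,6): no bracket -> illegal
B mobility = 12
-- W to move --
(0,5): no bracket -> illegal
(0,6): no bracket -> illegal
(0,7): no bracket -> illegal
(1,4): no bracket -> illegal
(1,5): no bracket -> illegal
(1,7): no bracket -> illegal
(2,3): no bracket -> illegal
(2,4): no bracket -> illegal
(2,6): no bracket -> illegal
(2,7): no bracket -> illegal
(3,0): no bracket -> illegal
(3,2): no bracket -> illegal
(3,5): flips 3 -> legal
(3,6): flips 2 -> legal
(3,7): flips 1 -> legal
(4,0): no bracket -> illegal
(5,0): no bracket -> illegal
(5,1): flips 2 -> legal
(5,2): no bracket -> illegal
(5,6): no bracket -> illegal
(5,7): no bracket -> illegal
(6,4): no bracket -> illegal
(6,5): no bracket -> illegal
W mobility = 4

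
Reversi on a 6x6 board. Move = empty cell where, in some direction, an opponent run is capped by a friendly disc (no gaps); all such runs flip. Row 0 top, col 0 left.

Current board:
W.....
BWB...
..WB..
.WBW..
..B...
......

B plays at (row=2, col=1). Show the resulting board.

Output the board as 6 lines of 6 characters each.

Answer: W.....
BWB...
.BBB..
.WBW..
..B...
......

Derivation:
Place B at (2,1); scan 8 dirs for brackets.
Dir NW: first cell 'B' (not opp) -> no flip
Dir N: opp run (1,1), next='.' -> no flip
Dir NE: first cell 'B' (not opp) -> no flip
Dir W: first cell '.' (not opp) -> no flip
Dir E: opp run (2,2) capped by B -> flip
Dir SW: first cell '.' (not opp) -> no flip
Dir S: opp run (3,1), next='.' -> no flip
Dir SE: first cell 'B' (not opp) -> no flip
All flips: (2,2)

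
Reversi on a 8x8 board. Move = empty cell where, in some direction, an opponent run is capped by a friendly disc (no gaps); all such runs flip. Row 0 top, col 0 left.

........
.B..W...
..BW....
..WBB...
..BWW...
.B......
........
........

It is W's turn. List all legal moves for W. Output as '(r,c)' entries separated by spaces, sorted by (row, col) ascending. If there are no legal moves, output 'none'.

Answer: (0,0) (1,2) (2,1) (2,4) (2,5) (3,5) (4,1) (4,5) (5,2)

Derivation:
(0,0): flips 3 -> legal
(0,1): no bracket -> illegal
(0,2): no bracket -> illegal
(1,0): no bracket -> illegal
(1,2): flips 1 -> legal
(1,3): no bracket -> illegal
(2,0): no bracket -> illegal
(2,1): flips 1 -> legal
(2,4): flips 1 -> legal
(2,5): flips 1 -> legal
(3,1): no bracket -> illegal
(3,5): flips 2 -> legal
(4,0): no bracket -> illegal
(4,1): flips 1 -> legal
(4,5): flips 1 -> legal
(5,0): no bracket -> illegal
(5,2): flips 1 -> legal
(5,3): no bracket -> illegal
(6,0): no bracket -> illegal
(6,1): no bracket -> illegal
(6,2): no bracket -> illegal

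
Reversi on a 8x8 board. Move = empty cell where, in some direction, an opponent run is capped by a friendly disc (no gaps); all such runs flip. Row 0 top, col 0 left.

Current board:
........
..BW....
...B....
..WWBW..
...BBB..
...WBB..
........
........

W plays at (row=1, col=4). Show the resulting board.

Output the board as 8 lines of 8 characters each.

Answer: ........
..BWW...
...W....
..WWBW..
...BBB..
...WBB..
........
........

Derivation:
Place W at (1,4); scan 8 dirs for brackets.
Dir NW: first cell '.' (not opp) -> no flip
Dir N: first cell '.' (not opp) -> no flip
Dir NE: first cell '.' (not opp) -> no flip
Dir W: first cell 'W' (not opp) -> no flip
Dir E: first cell '.' (not opp) -> no flip
Dir SW: opp run (2,3) capped by W -> flip
Dir S: first cell '.' (not opp) -> no flip
Dir SE: first cell '.' (not opp) -> no flip
All flips: (2,3)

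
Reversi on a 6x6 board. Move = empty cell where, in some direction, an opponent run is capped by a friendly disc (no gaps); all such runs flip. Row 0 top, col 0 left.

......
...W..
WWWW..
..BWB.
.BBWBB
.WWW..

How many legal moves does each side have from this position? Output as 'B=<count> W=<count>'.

Answer: B=6 W=7

Derivation:
-- B to move --
(0,2): no bracket -> illegal
(0,3): no bracket -> illegal
(0,4): no bracket -> illegal
(1,0): flips 1 -> legal
(1,1): flips 2 -> legal
(1,2): flips 2 -> legal
(1,4): flips 1 -> legal
(2,4): flips 1 -> legal
(3,0): no bracket -> illegal
(3,1): no bracket -> illegal
(4,0): no bracket -> illegal
(5,0): no bracket -> illegal
(5,4): flips 1 -> legal
B mobility = 6
-- W to move --
(2,4): no bracket -> illegal
(2,5): flips 1 -> legal
(3,0): flips 1 -> legal
(3,1): flips 3 -> legal
(3,5): flips 2 -> legal
(4,0): flips 2 -> legal
(5,0): flips 2 -> legal
(5,4): no bracket -> illegal
(5,5): flips 1 -> legal
W mobility = 7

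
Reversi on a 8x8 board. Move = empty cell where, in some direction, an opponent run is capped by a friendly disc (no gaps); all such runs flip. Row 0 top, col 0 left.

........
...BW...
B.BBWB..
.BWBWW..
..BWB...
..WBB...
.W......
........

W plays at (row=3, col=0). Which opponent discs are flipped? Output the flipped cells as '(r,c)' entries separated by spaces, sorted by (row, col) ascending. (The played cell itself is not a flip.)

Dir NW: edge -> no flip
Dir N: opp run (2,0), next='.' -> no flip
Dir NE: first cell '.' (not opp) -> no flip
Dir W: edge -> no flip
Dir E: opp run (3,1) capped by W -> flip
Dir SW: edge -> no flip
Dir S: first cell '.' (not opp) -> no flip
Dir SE: first cell '.' (not opp) -> no flip

Answer: (3,1)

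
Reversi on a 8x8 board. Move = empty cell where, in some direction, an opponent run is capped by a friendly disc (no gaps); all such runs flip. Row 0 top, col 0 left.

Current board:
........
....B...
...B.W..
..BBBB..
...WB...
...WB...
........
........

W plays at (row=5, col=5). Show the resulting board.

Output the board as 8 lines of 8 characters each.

Place W at (5,5); scan 8 dirs for brackets.
Dir NW: opp run (4,4) (3,3), next='.' -> no flip
Dir N: first cell '.' (not opp) -> no flip
Dir NE: first cell '.' (not opp) -> no flip
Dir W: opp run (5,4) capped by W -> flip
Dir E: first cell '.' (not opp) -> no flip
Dir SW: first cell '.' (not opp) -> no flip
Dir S: first cell '.' (not opp) -> no flip
Dir SE: first cell '.' (not opp) -> no flip
All flips: (5,4)

Answer: ........
....B...
...B.W..
..BBBB..
...WB...
...WWW..
........
........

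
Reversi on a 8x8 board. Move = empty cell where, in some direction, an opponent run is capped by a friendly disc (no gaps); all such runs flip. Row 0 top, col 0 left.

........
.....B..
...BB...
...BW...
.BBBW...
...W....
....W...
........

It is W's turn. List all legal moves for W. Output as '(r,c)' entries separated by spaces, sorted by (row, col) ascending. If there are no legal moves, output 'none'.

Answer: (1,2) (1,3) (1,4) (2,2) (3,1) (3,2) (4,0) (5,2)

Derivation:
(0,4): no bracket -> illegal
(0,5): no bracket -> illegal
(0,6): no bracket -> illegal
(1,2): flips 1 -> legal
(1,3): flips 3 -> legal
(1,4): flips 1 -> legal
(1,6): no bracket -> illegal
(2,2): flips 1 -> legal
(2,5): no bracket -> illegal
(2,6): no bracket -> illegal
(3,0): no bracket -> illegal
(3,1): flips 1 -> legal
(3,2): flips 1 -> legal
(3,5): no bracket -> illegal
(4,0): flips 3 -> legal
(5,0): no bracket -> illegal
(5,1): no bracket -> illegal
(5,2): flips 1 -> legal
(5,4): no bracket -> illegal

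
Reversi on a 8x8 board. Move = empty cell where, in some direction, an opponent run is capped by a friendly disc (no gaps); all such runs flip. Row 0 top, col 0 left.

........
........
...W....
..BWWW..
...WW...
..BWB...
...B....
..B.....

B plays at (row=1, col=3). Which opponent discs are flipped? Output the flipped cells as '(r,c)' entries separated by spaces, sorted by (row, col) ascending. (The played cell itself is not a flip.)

Dir NW: first cell '.' (not opp) -> no flip
Dir N: first cell '.' (not opp) -> no flip
Dir NE: first cell '.' (not opp) -> no flip
Dir W: first cell '.' (not opp) -> no flip
Dir E: first cell '.' (not opp) -> no flip
Dir SW: first cell '.' (not opp) -> no flip
Dir S: opp run (2,3) (3,3) (4,3) (5,3) capped by B -> flip
Dir SE: first cell '.' (not opp) -> no flip

Answer: (2,3) (3,3) (4,3) (5,3)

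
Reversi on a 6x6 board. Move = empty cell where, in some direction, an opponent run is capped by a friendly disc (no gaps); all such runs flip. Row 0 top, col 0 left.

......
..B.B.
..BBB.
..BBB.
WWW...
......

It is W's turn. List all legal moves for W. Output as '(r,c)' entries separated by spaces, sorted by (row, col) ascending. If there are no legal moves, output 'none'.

Answer: (0,2) (0,5) (1,5)

Derivation:
(0,1): no bracket -> illegal
(0,2): flips 3 -> legal
(0,3): no bracket -> illegal
(0,4): no bracket -> illegal
(0,5): flips 3 -> legal
(1,1): no bracket -> illegal
(1,3): no bracket -> illegal
(1,5): flips 2 -> legal
(2,1): no bracket -> illegal
(2,5): no bracket -> illegal
(3,1): no bracket -> illegal
(3,5): no bracket -> illegal
(4,3): no bracket -> illegal
(4,4): no bracket -> illegal
(4,5): no bracket -> illegal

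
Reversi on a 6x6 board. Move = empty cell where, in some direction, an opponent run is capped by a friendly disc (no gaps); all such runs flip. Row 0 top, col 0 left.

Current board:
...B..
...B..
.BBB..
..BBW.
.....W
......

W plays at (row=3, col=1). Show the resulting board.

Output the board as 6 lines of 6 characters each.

Place W at (3,1); scan 8 dirs for brackets.
Dir NW: first cell '.' (not opp) -> no flip
Dir N: opp run (2,1), next='.' -> no flip
Dir NE: opp run (2,2) (1,3), next='.' -> no flip
Dir W: first cell '.' (not opp) -> no flip
Dir E: opp run (3,2) (3,3) capped by W -> flip
Dir SW: first cell '.' (not opp) -> no flip
Dir S: first cell '.' (not opp) -> no flip
Dir SE: first cell '.' (not opp) -> no flip
All flips: (3,2) (3,3)

Answer: ...B..
...B..
.BBB..
.WWWW.
.....W
......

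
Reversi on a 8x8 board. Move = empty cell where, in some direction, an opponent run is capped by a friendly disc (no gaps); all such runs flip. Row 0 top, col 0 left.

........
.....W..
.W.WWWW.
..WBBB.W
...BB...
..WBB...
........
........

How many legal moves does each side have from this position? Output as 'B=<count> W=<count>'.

Answer: B=11 W=9

Derivation:
-- B to move --
(0,4): no bracket -> illegal
(0,5): flips 2 -> legal
(0,6): flips 2 -> legal
(1,0): flips 2 -> legal
(1,1): no bracket -> illegal
(1,2): flips 1 -> legal
(1,3): flips 2 -> legal
(1,4): flips 1 -> legal
(1,6): flips 1 -> legal
(1,7): flips 1 -> legal
(2,0): no bracket -> illegal
(2,2): no bracket -> illegal
(2,7): no bracket -> illegal
(3,0): no bracket -> illegal
(3,1): flips 1 -> legal
(3,6): no bracket -> illegal
(4,1): no bracket -> illegal
(4,2): no bracket -> illegal
(4,6): no bracket -> illegal
(4,7): no bracket -> illegal
(5,1): flips 1 -> legal
(6,1): flips 1 -> legal
(6,2): no bracket -> illegal
(6,3): no bracket -> illegal
B mobility = 11
-- W to move --
(2,2): no bracket -> illegal
(3,6): flips 3 -> legal
(4,2): flips 1 -> legal
(4,5): flips 2 -> legal
(4,6): flips 1 -> legal
(5,5): flips 2 -> legal
(6,2): flips 3 -> legal
(6,3): flips 3 -> legal
(6,4): flips 3 -> legal
(6,5): flips 2 -> legal
W mobility = 9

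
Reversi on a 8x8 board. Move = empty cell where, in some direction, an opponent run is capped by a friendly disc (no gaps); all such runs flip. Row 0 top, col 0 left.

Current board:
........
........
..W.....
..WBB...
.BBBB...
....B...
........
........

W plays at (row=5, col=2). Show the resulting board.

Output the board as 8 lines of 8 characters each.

Answer: ........
........
..W.....
..WBB...
.BWBB...
..W.B...
........
........

Derivation:
Place W at (5,2); scan 8 dirs for brackets.
Dir NW: opp run (4,1), next='.' -> no flip
Dir N: opp run (4,2) capped by W -> flip
Dir NE: opp run (4,3) (3,4), next='.' -> no flip
Dir W: first cell '.' (not opp) -> no flip
Dir E: first cell '.' (not opp) -> no flip
Dir SW: first cell '.' (not opp) -> no flip
Dir S: first cell '.' (not opp) -> no flip
Dir SE: first cell '.' (not opp) -> no flip
All flips: (4,2)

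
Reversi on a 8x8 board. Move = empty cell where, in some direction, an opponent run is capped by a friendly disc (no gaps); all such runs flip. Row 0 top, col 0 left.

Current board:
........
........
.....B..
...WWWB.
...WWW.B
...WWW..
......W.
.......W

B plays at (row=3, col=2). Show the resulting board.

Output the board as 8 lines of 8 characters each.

Answer: ........
........
.....B..
..BBBBB.
...WWW.B
...WWW..
......W.
.......W

Derivation:
Place B at (3,2); scan 8 dirs for brackets.
Dir NW: first cell '.' (not opp) -> no flip
Dir N: first cell '.' (not opp) -> no flip
Dir NE: first cell '.' (not opp) -> no flip
Dir W: first cell '.' (not opp) -> no flip
Dir E: opp run (3,3) (3,4) (3,5) capped by B -> flip
Dir SW: first cell '.' (not opp) -> no flip
Dir S: first cell '.' (not opp) -> no flip
Dir SE: opp run (4,3) (5,4), next='.' -> no flip
All flips: (3,3) (3,4) (3,5)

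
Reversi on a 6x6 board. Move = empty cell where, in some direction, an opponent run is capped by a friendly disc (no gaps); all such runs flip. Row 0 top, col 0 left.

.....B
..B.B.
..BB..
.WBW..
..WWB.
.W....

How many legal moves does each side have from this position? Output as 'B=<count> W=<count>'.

Answer: B=7 W=6

Derivation:
-- B to move --
(2,0): no bracket -> illegal
(2,1): no bracket -> illegal
(2,4): no bracket -> illegal
(3,0): flips 1 -> legal
(3,4): flips 1 -> legal
(4,0): flips 1 -> legal
(4,1): flips 2 -> legal
(5,0): no bracket -> illegal
(5,2): flips 1 -> legal
(5,3): flips 2 -> legal
(5,4): flips 1 -> legal
B mobility = 7
-- W to move --
(0,1): no bracket -> illegal
(0,2): flips 3 -> legal
(0,3): no bracket -> illegal
(0,4): no bracket -> illegal
(1,1): flips 1 -> legal
(1,3): flips 2 -> legal
(1,5): no bracket -> illegal
(2,1): flips 1 -> legal
(2,4): no bracket -> illegal
(2,5): no bracket -> illegal
(3,4): no bracket -> illegal
(3,5): no bracket -> illegal
(4,1): no bracket -> illegal
(4,5): flips 1 -> legal
(5,3): no bracket -> illegal
(5,4): no bracket -> illegal
(5,5): flips 1 -> legal
W mobility = 6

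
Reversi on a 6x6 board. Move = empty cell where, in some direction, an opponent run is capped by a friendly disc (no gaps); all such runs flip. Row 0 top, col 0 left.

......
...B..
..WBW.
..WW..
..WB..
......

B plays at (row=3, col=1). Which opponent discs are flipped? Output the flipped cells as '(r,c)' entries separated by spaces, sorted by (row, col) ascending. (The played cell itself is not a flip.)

Dir NW: first cell '.' (not opp) -> no flip
Dir N: first cell '.' (not opp) -> no flip
Dir NE: opp run (2,2) capped by B -> flip
Dir W: first cell '.' (not opp) -> no flip
Dir E: opp run (3,2) (3,3), next='.' -> no flip
Dir SW: first cell '.' (not opp) -> no flip
Dir S: first cell '.' (not opp) -> no flip
Dir SE: opp run (4,2), next='.' -> no flip

Answer: (2,2)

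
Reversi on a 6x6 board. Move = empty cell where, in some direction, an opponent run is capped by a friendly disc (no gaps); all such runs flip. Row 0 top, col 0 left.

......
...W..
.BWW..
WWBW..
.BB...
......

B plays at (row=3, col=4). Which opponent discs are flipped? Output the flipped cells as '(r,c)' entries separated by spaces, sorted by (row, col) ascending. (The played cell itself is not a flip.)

Answer: (3,3)

Derivation:
Dir NW: opp run (2,3), next='.' -> no flip
Dir N: first cell '.' (not opp) -> no flip
Dir NE: first cell '.' (not opp) -> no flip
Dir W: opp run (3,3) capped by B -> flip
Dir E: first cell '.' (not opp) -> no flip
Dir SW: first cell '.' (not opp) -> no flip
Dir S: first cell '.' (not opp) -> no flip
Dir SE: first cell '.' (not opp) -> no flip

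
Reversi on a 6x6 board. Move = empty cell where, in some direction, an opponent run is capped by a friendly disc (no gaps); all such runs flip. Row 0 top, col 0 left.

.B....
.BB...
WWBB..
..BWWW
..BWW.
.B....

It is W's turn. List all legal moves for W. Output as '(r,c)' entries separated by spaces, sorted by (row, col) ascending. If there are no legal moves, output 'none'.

Answer: (0,0) (0,2) (0,3) (1,3) (2,4) (3,1) (4,1)

Derivation:
(0,0): flips 2 -> legal
(0,2): flips 1 -> legal
(0,3): flips 1 -> legal
(1,0): no bracket -> illegal
(1,3): flips 1 -> legal
(1,4): no bracket -> illegal
(2,4): flips 2 -> legal
(3,1): flips 1 -> legal
(4,0): no bracket -> illegal
(4,1): flips 1 -> legal
(5,0): no bracket -> illegal
(5,2): no bracket -> illegal
(5,3): no bracket -> illegal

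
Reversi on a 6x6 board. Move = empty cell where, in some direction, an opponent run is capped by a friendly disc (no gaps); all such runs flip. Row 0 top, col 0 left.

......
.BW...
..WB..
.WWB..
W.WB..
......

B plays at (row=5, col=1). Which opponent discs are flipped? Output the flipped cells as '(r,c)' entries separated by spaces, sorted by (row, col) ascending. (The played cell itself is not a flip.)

Answer: (4,2)

Derivation:
Dir NW: opp run (4,0), next=edge -> no flip
Dir N: first cell '.' (not opp) -> no flip
Dir NE: opp run (4,2) capped by B -> flip
Dir W: first cell '.' (not opp) -> no flip
Dir E: first cell '.' (not opp) -> no flip
Dir SW: edge -> no flip
Dir S: edge -> no flip
Dir SE: edge -> no flip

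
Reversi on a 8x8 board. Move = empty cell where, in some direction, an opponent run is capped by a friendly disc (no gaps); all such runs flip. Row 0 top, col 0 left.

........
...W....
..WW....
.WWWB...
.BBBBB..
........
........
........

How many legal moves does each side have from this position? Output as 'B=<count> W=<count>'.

Answer: B=8 W=8

Derivation:
-- B to move --
(0,2): no bracket -> illegal
(0,3): flips 3 -> legal
(0,4): no bracket -> illegal
(1,1): flips 2 -> legal
(1,2): flips 3 -> legal
(1,4): flips 2 -> legal
(2,0): flips 1 -> legal
(2,1): flips 2 -> legal
(2,4): flips 1 -> legal
(3,0): flips 3 -> legal
(4,0): no bracket -> illegal
B mobility = 8
-- W to move --
(2,4): no bracket -> illegal
(2,5): no bracket -> illegal
(3,0): no bracket -> illegal
(3,5): flips 1 -> legal
(3,6): no bracket -> illegal
(4,0): no bracket -> illegal
(4,6): no bracket -> illegal
(5,0): flips 1 -> legal
(5,1): flips 2 -> legal
(5,2): flips 1 -> legal
(5,3): flips 2 -> legal
(5,4): flips 1 -> legal
(5,5): flips 1 -> legal
(5,6): flips 2 -> legal
W mobility = 8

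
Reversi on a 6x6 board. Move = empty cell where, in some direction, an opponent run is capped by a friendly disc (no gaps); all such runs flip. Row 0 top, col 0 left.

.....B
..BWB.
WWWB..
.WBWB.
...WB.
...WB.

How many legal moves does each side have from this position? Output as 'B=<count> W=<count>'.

Answer: B=6 W=10

Derivation:
-- B to move --
(0,2): no bracket -> illegal
(0,3): flips 1 -> legal
(0,4): no bracket -> illegal
(1,0): flips 1 -> legal
(1,1): flips 2 -> legal
(2,4): no bracket -> illegal
(3,0): flips 2 -> legal
(4,0): no bracket -> illegal
(4,1): no bracket -> illegal
(4,2): flips 1 -> legal
(5,2): flips 2 -> legal
B mobility = 6
-- W to move --
(0,1): no bracket -> illegal
(0,2): flips 1 -> legal
(0,3): flips 1 -> legal
(0,4): no bracket -> illegal
(1,1): flips 1 -> legal
(1,5): flips 1 -> legal
(2,4): flips 1 -> legal
(2,5): flips 1 -> legal
(3,5): flips 2 -> legal
(4,1): no bracket -> illegal
(4,2): flips 1 -> legal
(4,5): flips 1 -> legal
(5,5): flips 2 -> legal
W mobility = 10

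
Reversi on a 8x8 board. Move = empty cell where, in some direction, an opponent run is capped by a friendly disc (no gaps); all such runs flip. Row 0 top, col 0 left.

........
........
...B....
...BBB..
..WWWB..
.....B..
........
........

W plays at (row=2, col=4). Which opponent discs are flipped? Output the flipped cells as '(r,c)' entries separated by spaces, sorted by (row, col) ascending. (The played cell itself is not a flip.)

Dir NW: first cell '.' (not opp) -> no flip
Dir N: first cell '.' (not opp) -> no flip
Dir NE: first cell '.' (not opp) -> no flip
Dir W: opp run (2,3), next='.' -> no flip
Dir E: first cell '.' (not opp) -> no flip
Dir SW: opp run (3,3) capped by W -> flip
Dir S: opp run (3,4) capped by W -> flip
Dir SE: opp run (3,5), next='.' -> no flip

Answer: (3,3) (3,4)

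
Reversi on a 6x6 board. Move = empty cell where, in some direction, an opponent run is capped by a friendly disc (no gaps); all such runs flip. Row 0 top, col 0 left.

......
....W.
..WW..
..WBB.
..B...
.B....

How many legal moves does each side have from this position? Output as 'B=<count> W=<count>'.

Answer: B=4 W=5

Derivation:
-- B to move --
(0,3): no bracket -> illegal
(0,4): no bracket -> illegal
(0,5): no bracket -> illegal
(1,1): flips 1 -> legal
(1,2): flips 3 -> legal
(1,3): flips 1 -> legal
(1,5): no bracket -> illegal
(2,1): no bracket -> illegal
(2,4): no bracket -> illegal
(2,5): no bracket -> illegal
(3,1): flips 1 -> legal
(4,1): no bracket -> illegal
(4,3): no bracket -> illegal
B mobility = 4
-- W to move --
(2,4): no bracket -> illegal
(2,5): no bracket -> illegal
(3,1): no bracket -> illegal
(3,5): flips 2 -> legal
(4,0): no bracket -> illegal
(4,1): no bracket -> illegal
(4,3): flips 1 -> legal
(4,4): flips 1 -> legal
(4,5): flips 1 -> legal
(5,0): no bracket -> illegal
(5,2): flips 1 -> legal
(5,3): no bracket -> illegal
W mobility = 5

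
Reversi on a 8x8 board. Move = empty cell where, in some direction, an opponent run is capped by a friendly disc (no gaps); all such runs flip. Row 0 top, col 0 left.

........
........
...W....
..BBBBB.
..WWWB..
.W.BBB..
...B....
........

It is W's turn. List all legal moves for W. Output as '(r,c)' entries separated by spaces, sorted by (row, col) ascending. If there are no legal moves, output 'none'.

Answer: (2,1) (2,2) (2,4) (2,5) (2,6) (4,1) (4,6) (5,6) (6,2) (6,4) (6,5) (6,6) (7,3)

Derivation:
(2,1): flips 1 -> legal
(2,2): flips 2 -> legal
(2,4): flips 2 -> legal
(2,5): flips 1 -> legal
(2,6): flips 1 -> legal
(2,7): no bracket -> illegal
(3,1): no bracket -> illegal
(3,7): no bracket -> illegal
(4,1): flips 1 -> legal
(4,6): flips 1 -> legal
(4,7): no bracket -> illegal
(5,2): no bracket -> illegal
(5,6): flips 2 -> legal
(6,2): flips 1 -> legal
(6,4): flips 2 -> legal
(6,5): flips 1 -> legal
(6,6): flips 1 -> legal
(7,2): no bracket -> illegal
(7,3): flips 2 -> legal
(7,4): no bracket -> illegal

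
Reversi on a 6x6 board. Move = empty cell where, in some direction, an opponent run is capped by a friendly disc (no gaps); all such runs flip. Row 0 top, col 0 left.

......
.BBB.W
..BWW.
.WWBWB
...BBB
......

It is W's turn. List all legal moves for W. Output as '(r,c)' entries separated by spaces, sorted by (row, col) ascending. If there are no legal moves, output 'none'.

(0,0): no bracket -> illegal
(0,1): flips 1 -> legal
(0,2): flips 3 -> legal
(0,3): flips 1 -> legal
(0,4): flips 2 -> legal
(1,0): no bracket -> illegal
(1,4): no bracket -> illegal
(2,0): no bracket -> illegal
(2,1): flips 1 -> legal
(2,5): no bracket -> illegal
(4,2): flips 1 -> legal
(5,2): flips 1 -> legal
(5,3): flips 2 -> legal
(5,4): flips 2 -> legal
(5,5): no bracket -> illegal

Answer: (0,1) (0,2) (0,3) (0,4) (2,1) (4,2) (5,2) (5,3) (5,4)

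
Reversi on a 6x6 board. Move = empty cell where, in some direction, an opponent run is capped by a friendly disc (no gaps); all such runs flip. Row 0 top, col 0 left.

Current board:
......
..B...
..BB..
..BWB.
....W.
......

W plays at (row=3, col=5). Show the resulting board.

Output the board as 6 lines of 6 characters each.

Answer: ......
..B...
..BB..
..BWWW
....W.
......

Derivation:
Place W at (3,5); scan 8 dirs for brackets.
Dir NW: first cell '.' (not opp) -> no flip
Dir N: first cell '.' (not opp) -> no flip
Dir NE: edge -> no flip
Dir W: opp run (3,4) capped by W -> flip
Dir E: edge -> no flip
Dir SW: first cell 'W' (not opp) -> no flip
Dir S: first cell '.' (not opp) -> no flip
Dir SE: edge -> no flip
All flips: (3,4)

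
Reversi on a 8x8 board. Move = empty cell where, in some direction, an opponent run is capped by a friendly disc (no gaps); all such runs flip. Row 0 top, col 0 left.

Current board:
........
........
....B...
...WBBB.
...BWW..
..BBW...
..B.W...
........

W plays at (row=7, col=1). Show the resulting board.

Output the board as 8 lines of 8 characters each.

Place W at (7,1); scan 8 dirs for brackets.
Dir NW: first cell '.' (not opp) -> no flip
Dir N: first cell '.' (not opp) -> no flip
Dir NE: opp run (6,2) (5,3) capped by W -> flip
Dir W: first cell '.' (not opp) -> no flip
Dir E: first cell '.' (not opp) -> no flip
Dir SW: edge -> no flip
Dir S: edge -> no flip
Dir SE: edge -> no flip
All flips: (5,3) (6,2)

Answer: ........
........
....B...
...WBBB.
...BWW..
..BWW...
..W.W...
.W......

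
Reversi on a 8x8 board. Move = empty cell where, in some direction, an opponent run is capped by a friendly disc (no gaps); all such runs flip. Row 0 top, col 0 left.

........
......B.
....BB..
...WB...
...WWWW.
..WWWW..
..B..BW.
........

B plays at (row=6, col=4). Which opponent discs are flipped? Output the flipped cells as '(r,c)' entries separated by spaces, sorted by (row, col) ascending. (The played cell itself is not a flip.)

Answer: (4,4) (5,4)

Derivation:
Dir NW: opp run (5,3), next='.' -> no flip
Dir N: opp run (5,4) (4,4) capped by B -> flip
Dir NE: opp run (5,5) (4,6), next='.' -> no flip
Dir W: first cell '.' (not opp) -> no flip
Dir E: first cell 'B' (not opp) -> no flip
Dir SW: first cell '.' (not opp) -> no flip
Dir S: first cell '.' (not opp) -> no flip
Dir SE: first cell '.' (not opp) -> no flip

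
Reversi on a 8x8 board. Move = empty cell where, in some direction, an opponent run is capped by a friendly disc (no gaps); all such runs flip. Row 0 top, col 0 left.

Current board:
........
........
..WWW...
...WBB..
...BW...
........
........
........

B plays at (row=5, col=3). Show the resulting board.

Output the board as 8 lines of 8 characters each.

Place B at (5,3); scan 8 dirs for brackets.
Dir NW: first cell '.' (not opp) -> no flip
Dir N: first cell 'B' (not opp) -> no flip
Dir NE: opp run (4,4) capped by B -> flip
Dir W: first cell '.' (not opp) -> no flip
Dir E: first cell '.' (not opp) -> no flip
Dir SW: first cell '.' (not opp) -> no flip
Dir S: first cell '.' (not opp) -> no flip
Dir SE: first cell '.' (not opp) -> no flip
All flips: (4,4)

Answer: ........
........
..WWW...
...WBB..
...BB...
...B....
........
........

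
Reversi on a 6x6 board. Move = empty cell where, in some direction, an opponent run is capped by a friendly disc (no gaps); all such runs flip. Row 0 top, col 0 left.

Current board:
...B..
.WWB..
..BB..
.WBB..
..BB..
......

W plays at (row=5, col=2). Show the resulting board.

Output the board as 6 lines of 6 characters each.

Place W at (5,2); scan 8 dirs for brackets.
Dir NW: first cell '.' (not opp) -> no flip
Dir N: opp run (4,2) (3,2) (2,2) capped by W -> flip
Dir NE: opp run (4,3), next='.' -> no flip
Dir W: first cell '.' (not opp) -> no flip
Dir E: first cell '.' (not opp) -> no flip
Dir SW: edge -> no flip
Dir S: edge -> no flip
Dir SE: edge -> no flip
All flips: (2,2) (3,2) (4,2)

Answer: ...B..
.WWB..
..WB..
.WWB..
..WB..
..W...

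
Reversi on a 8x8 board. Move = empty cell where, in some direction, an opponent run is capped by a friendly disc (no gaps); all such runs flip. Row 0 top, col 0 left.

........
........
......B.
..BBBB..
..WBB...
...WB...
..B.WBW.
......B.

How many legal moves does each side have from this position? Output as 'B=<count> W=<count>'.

Answer: B=7 W=7

Derivation:
-- B to move --
(3,1): no bracket -> illegal
(4,1): flips 1 -> legal
(5,1): flips 1 -> legal
(5,2): flips 2 -> legal
(5,5): no bracket -> illegal
(5,6): flips 1 -> legal
(5,7): no bracket -> illegal
(6,3): flips 2 -> legal
(6,7): flips 1 -> legal
(7,3): no bracket -> illegal
(7,4): flips 1 -> legal
(7,5): no bracket -> illegal
(7,7): no bracket -> illegal
B mobility = 7
-- W to move --
(1,5): no bracket -> illegal
(1,6): no bracket -> illegal
(1,7): flips 3 -> legal
(2,1): no bracket -> illegal
(2,2): flips 1 -> legal
(2,3): flips 2 -> legal
(2,4): flips 4 -> legal
(2,5): no bracket -> illegal
(2,7): no bracket -> illegal
(3,1): no bracket -> illegal
(3,6): no bracket -> illegal
(3,7): no bracket -> illegal
(4,1): no bracket -> illegal
(4,5): flips 2 -> legal
(4,6): no bracket -> illegal
(5,1): no bracket -> illegal
(5,2): no bracket -> illegal
(5,5): flips 1 -> legal
(5,6): no bracket -> illegal
(6,1): no bracket -> illegal
(6,3): no bracket -> illegal
(6,7): no bracket -> illegal
(7,1): flips 1 -> legal
(7,2): no bracket -> illegal
(7,3): no bracket -> illegal
(7,4): no bracket -> illegal
(7,5): no bracket -> illegal
(7,7): no bracket -> illegal
W mobility = 7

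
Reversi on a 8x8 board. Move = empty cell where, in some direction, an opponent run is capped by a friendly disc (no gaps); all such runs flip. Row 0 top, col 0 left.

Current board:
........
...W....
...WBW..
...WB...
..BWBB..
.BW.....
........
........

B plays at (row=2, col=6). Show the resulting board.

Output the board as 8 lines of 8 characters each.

Place B at (2,6); scan 8 dirs for brackets.
Dir NW: first cell '.' (not opp) -> no flip
Dir N: first cell '.' (not opp) -> no flip
Dir NE: first cell '.' (not opp) -> no flip
Dir W: opp run (2,5) capped by B -> flip
Dir E: first cell '.' (not opp) -> no flip
Dir SW: first cell '.' (not opp) -> no flip
Dir S: first cell '.' (not opp) -> no flip
Dir SE: first cell '.' (not opp) -> no flip
All flips: (2,5)

Answer: ........
...W....
...WBBB.
...WB...
..BWBB..
.BW.....
........
........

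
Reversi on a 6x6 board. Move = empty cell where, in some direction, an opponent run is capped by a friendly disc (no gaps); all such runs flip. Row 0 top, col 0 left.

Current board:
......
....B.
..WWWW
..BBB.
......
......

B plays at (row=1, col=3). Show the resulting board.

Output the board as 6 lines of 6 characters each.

Place B at (1,3); scan 8 dirs for brackets.
Dir NW: first cell '.' (not opp) -> no flip
Dir N: first cell '.' (not opp) -> no flip
Dir NE: first cell '.' (not opp) -> no flip
Dir W: first cell '.' (not opp) -> no flip
Dir E: first cell 'B' (not opp) -> no flip
Dir SW: opp run (2,2), next='.' -> no flip
Dir S: opp run (2,3) capped by B -> flip
Dir SE: opp run (2,4), next='.' -> no flip
All flips: (2,3)

Answer: ......
...BB.
..WBWW
..BBB.
......
......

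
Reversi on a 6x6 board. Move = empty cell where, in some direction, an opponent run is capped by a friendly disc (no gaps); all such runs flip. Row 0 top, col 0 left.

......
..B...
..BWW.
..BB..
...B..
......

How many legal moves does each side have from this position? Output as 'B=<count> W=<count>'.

-- B to move --
(1,3): flips 1 -> legal
(1,4): flips 1 -> legal
(1,5): flips 1 -> legal
(2,5): flips 2 -> legal
(3,4): flips 1 -> legal
(3,5): no bracket -> illegal
B mobility = 5
-- W to move --
(0,1): flips 1 -> legal
(0,2): no bracket -> illegal
(0,3): no bracket -> illegal
(1,1): no bracket -> illegal
(1,3): no bracket -> illegal
(2,1): flips 1 -> legal
(3,1): no bracket -> illegal
(3,4): no bracket -> illegal
(4,1): flips 1 -> legal
(4,2): flips 1 -> legal
(4,4): no bracket -> illegal
(5,2): no bracket -> illegal
(5,3): flips 2 -> legal
(5,4): no bracket -> illegal
W mobility = 5

Answer: B=5 W=5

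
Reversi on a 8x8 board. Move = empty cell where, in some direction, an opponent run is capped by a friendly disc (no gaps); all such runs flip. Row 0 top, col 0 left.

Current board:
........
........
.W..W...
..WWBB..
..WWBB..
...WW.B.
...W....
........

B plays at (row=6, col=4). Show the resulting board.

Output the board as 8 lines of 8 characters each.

Answer: ........
........
.W..W...
..WWBB..
..WWBB..
...WB.B.
...WB...
........

Derivation:
Place B at (6,4); scan 8 dirs for brackets.
Dir NW: opp run (5,3) (4,2), next='.' -> no flip
Dir N: opp run (5,4) capped by B -> flip
Dir NE: first cell '.' (not opp) -> no flip
Dir W: opp run (6,3), next='.' -> no flip
Dir E: first cell '.' (not opp) -> no flip
Dir SW: first cell '.' (not opp) -> no flip
Dir S: first cell '.' (not opp) -> no flip
Dir SE: first cell '.' (not opp) -> no flip
All flips: (5,4)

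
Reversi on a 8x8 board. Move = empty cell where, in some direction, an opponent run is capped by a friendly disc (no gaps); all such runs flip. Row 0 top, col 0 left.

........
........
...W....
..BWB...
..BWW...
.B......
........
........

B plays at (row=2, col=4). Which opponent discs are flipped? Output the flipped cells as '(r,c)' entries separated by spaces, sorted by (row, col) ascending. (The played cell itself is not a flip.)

Dir NW: first cell '.' (not opp) -> no flip
Dir N: first cell '.' (not opp) -> no flip
Dir NE: first cell '.' (not opp) -> no flip
Dir W: opp run (2,3), next='.' -> no flip
Dir E: first cell '.' (not opp) -> no flip
Dir SW: opp run (3,3) capped by B -> flip
Dir S: first cell 'B' (not opp) -> no flip
Dir SE: first cell '.' (not opp) -> no flip

Answer: (3,3)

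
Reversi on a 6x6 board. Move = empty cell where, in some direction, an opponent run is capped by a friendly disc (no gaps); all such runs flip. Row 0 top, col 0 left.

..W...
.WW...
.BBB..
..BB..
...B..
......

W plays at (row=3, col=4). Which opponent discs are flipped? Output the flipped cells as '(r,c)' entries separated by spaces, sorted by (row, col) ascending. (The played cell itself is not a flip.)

Answer: (2,3)

Derivation:
Dir NW: opp run (2,3) capped by W -> flip
Dir N: first cell '.' (not opp) -> no flip
Dir NE: first cell '.' (not opp) -> no flip
Dir W: opp run (3,3) (3,2), next='.' -> no flip
Dir E: first cell '.' (not opp) -> no flip
Dir SW: opp run (4,3), next='.' -> no flip
Dir S: first cell '.' (not opp) -> no flip
Dir SE: first cell '.' (not opp) -> no flip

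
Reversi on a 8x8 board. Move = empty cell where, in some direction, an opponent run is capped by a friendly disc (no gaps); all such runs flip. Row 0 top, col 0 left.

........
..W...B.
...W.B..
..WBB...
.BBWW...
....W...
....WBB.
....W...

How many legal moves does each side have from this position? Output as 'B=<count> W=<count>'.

Answer: B=11 W=11

Derivation:
-- B to move --
(0,1): flips 2 -> legal
(0,2): no bracket -> illegal
(0,3): no bracket -> illegal
(1,1): no bracket -> illegal
(1,3): flips 1 -> legal
(1,4): flips 2 -> legal
(2,1): flips 3 -> legal
(2,2): flips 1 -> legal
(2,4): no bracket -> illegal
(3,1): flips 1 -> legal
(3,5): no bracket -> illegal
(4,5): flips 2 -> legal
(5,2): flips 1 -> legal
(5,3): flips 1 -> legal
(5,5): flips 1 -> legal
(6,3): flips 1 -> legal
(7,3): no bracket -> illegal
(7,5): no bracket -> illegal
B mobility = 11
-- W to move --
(0,5): no bracket -> illegal
(0,6): no bracket -> illegal
(0,7): flips 3 -> legal
(1,4): no bracket -> illegal
(1,5): no bracket -> illegal
(1,7): no bracket -> illegal
(2,2): flips 1 -> legal
(2,4): flips 1 -> legal
(2,6): no bracket -> illegal
(2,7): no bracket -> illegal
(3,0): no bracket -> illegal
(3,1): no bracket -> illegal
(3,5): flips 2 -> legal
(3,6): no bracket -> illegal
(4,0): flips 2 -> legal
(4,5): flips 1 -> legal
(5,0): flips 1 -> legal
(5,1): no bracket -> illegal
(5,2): flips 1 -> legal
(5,3): no bracket -> illegal
(5,5): no bracket -> illegal
(5,6): flips 1 -> legal
(5,7): no bracket -> illegal
(6,7): flips 2 -> legal
(7,5): no bracket -> illegal
(7,6): flips 1 -> legal
(7,7): no bracket -> illegal
W mobility = 11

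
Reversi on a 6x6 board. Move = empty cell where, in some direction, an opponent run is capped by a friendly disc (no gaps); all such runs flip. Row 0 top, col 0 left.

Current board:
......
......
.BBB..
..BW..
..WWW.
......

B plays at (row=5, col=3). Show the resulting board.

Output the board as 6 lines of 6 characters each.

Place B at (5,3); scan 8 dirs for brackets.
Dir NW: opp run (4,2), next='.' -> no flip
Dir N: opp run (4,3) (3,3) capped by B -> flip
Dir NE: opp run (4,4), next='.' -> no flip
Dir W: first cell '.' (not opp) -> no flip
Dir E: first cell '.' (not opp) -> no flip
Dir SW: edge -> no flip
Dir S: edge -> no flip
Dir SE: edge -> no flip
All flips: (3,3) (4,3)

Answer: ......
......
.BBB..
..BB..
..WBW.
...B..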